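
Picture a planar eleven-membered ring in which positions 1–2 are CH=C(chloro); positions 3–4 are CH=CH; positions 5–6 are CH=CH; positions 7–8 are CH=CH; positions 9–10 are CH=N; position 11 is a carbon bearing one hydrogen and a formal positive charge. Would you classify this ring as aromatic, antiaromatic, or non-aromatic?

The p orbitals form a continuous loop: the double-bond atoms are sp², each contributing one p electron; each =N– nitrogen is pyridine-type (lone pair in the sp² plane, one electron in the p orbital); the carbocation has an empty p orbital. The ring is fully conjugated.
Counting π electrons: 5 × 2 = 10 from the double-bond units + 0 from the CH(+) atom = 10.
Since 10 = 4·2 + 2, the ring meets the 4n+2 criterion.

Aromatic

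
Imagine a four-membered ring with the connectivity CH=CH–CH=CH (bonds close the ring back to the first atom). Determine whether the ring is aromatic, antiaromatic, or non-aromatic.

Antiaromatic

Check conjugation: each doubly-bonded ring atom is sp² with one p-orbital electron — every position has a p orbital, so the cyclic π system is continuous.
Tallying contributions gives 2 × 2 = 4 from the 2 double-bond units.
A 4n π count (4, n = 1) in a planar conjugated ring means antiaromatic.
(This ring is cyclobutadiene.)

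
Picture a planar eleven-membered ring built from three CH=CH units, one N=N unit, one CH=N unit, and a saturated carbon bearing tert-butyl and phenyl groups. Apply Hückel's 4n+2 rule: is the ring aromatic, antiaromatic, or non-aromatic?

Non-aromatic

The C(tert-butyl)(phenyl) carbon is saturated: that saturated carbon is sp³ and has no p orbital in the ring π system. Conjugation is not continuous around the ring.
Broken conjugation rules out both aromaticity and antiaromaticity.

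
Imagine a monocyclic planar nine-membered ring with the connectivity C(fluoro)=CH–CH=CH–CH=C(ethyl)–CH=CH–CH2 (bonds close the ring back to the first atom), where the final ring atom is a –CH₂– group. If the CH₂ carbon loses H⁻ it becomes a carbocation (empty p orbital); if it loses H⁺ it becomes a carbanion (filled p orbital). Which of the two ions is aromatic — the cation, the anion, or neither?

Once that carbon is sp², every ring atom has a p orbital and both ions are fully conjugated.
Cation: 4 × 2 + 0 = 8 π electrons → 4(2), antiaromatic.
Anion: 4 × 2 + 2 = 10 π electrons → 4(2)+2, aromatic.

The anion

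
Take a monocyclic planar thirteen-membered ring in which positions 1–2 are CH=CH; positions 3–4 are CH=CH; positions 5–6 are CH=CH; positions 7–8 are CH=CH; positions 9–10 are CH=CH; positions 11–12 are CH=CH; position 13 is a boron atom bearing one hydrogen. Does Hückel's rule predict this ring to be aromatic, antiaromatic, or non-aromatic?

All ring atoms are sp² and supply a p orbital to the ring (each doubly-bonded ring atom is sp² with one p-orbital electron; the boron has an empty p orbital); the conjugation is uninterrupted.
Tallying contributions gives 6 × 2 = 12 from the double-bond units + 0 from the BH atom = 12.
With 12 = 4·3 π electrons, Hückel's rule classifies the planar ring as antiaromatic.

Antiaromatic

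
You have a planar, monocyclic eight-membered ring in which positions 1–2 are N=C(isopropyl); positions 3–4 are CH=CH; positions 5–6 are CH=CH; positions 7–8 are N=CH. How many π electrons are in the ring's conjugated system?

8

All ring atoms are sp² and supply a p orbital to the ring (every atom in a ring double bond is sp² and brings one electron to the p orbital; each sp² =N– keeps its lone pair in-plane and puts one electron into the π system); the conjugation is uninterrupted.
Counting π electrons: 4 × 2 = 8 from the 4 double-bond units.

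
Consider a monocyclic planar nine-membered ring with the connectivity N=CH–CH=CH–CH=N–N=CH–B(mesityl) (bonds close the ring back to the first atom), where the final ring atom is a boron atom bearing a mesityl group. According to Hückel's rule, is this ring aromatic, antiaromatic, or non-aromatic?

Antiaromatic

Check conjugation: each doubly-bonded ring atom is sp² with one p-orbital electron; each sp² =N– keeps its lone pair in-plane and puts one electron into the π system; the boron has an empty p orbital — every position has a p orbital, so the cyclic π system is continuous.
Counting π electrons: 4 × 2 = 8 from the double-bond units + 0 from the B(mesityl) atom = 8.
With 8 = 4·2 π electrons, Hückel's rule classifies the planar ring as antiaromatic.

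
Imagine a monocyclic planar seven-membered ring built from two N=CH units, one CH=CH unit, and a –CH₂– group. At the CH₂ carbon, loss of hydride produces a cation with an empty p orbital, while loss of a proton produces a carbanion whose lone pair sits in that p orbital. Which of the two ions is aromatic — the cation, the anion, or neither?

Both ions have a continuous loop of p orbitals — each ring atom is sp².
Cation: 3 × 2 + 0 = 6 π electrons → 4(1)+2, aromatic.
Anion: 3 × 2 + 2 = 8 π electrons → 4(2), antiaromatic.

The cation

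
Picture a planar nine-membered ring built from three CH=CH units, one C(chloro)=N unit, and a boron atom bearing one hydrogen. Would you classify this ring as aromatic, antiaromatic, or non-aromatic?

Every ring atom contributes a p orbital perpendicular to the ring (each doubly-bonded ring atom is sp² with one p-orbital electron; each sp² =N– keeps its lone pair in-plane and puts one electron into the π system; the boron has an empty p orbital), so the π system is cyclic and fully conjugated.
Counting π electrons: 4 × 2 = 8 from the double-bond units + 0 from the BH atom = 8.
A 4n π count (8, n = 2) in a planar conjugated ring means antiaromatic.

Antiaromatic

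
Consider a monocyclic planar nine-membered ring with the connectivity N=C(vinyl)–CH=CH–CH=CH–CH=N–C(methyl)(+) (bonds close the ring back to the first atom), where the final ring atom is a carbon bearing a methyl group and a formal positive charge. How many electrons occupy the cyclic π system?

Check conjugation: each doubly-bonded ring atom is sp² with one p-orbital electron; each sp² =N– keeps its lone pair in-plane and puts one electron into the π system; the carbocation has an empty p orbital — every position has a p orbital, so the cyclic π system is continuous.
Counting π electrons: 4 × 2 = 8 from the double-bond units + 0 from the C(methyl)(+) atom = 8.

8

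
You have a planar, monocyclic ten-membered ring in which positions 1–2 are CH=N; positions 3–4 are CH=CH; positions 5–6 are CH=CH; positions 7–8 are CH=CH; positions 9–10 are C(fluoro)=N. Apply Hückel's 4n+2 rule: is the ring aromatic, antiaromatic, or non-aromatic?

Aromatic

All ring atoms are sp² and supply a p orbital to the ring (every atom in a ring double bond is sp² and brings one electron to the p orbital; each =N– nitrogen is pyridine-type (lone pair in the sp² plane, one electron in the p orbital)); the conjugation is uninterrupted.
Adding the contributions, 5 × 2 = 10 from the 5 double-bond units.
Since 10 = 4·2 + 2, the ring meets the 4n+2 criterion.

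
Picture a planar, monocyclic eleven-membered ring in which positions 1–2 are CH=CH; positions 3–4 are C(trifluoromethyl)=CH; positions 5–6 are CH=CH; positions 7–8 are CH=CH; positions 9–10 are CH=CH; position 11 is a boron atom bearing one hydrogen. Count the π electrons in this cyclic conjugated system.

Check conjugation: every atom in a ring double bond is sp² and brings one electron to the p orbital; the boron has an empty p orbital — every position has a p orbital, so the cyclic π system is continuous.
π-electron count: 5 × 2 = 10 from the double-bond units + 0 from the BH atom = 10.

10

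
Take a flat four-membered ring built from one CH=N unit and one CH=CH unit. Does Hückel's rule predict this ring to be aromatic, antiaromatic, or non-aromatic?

Antiaromatic

The p orbitals form a continuous loop: every atom in a ring double bond is sp² and brings one electron to the p orbital; each sp² =N– keeps its lone pair in-plane and puts one electron into the π system. The ring is fully conjugated.
Counting π electrons: 2 × 2 = 4 from the 2 double-bond units.
4 is a 4n count (n = 1), so the planar conjugated ring is antiaromatic.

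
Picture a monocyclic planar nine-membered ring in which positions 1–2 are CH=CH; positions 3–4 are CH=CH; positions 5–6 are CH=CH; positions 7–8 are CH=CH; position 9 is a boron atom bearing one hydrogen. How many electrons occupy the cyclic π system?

8

Every ring atom contributes a p orbital perpendicular to the ring (every atom in a ring double bond is sp² and brings one electron to the p orbital; the boron has an empty p orbital), so the π system is cyclic and fully conjugated.
Adding the contributions, 4 × 2 = 8 from the double-bond units + 0 from the BH atom = 8.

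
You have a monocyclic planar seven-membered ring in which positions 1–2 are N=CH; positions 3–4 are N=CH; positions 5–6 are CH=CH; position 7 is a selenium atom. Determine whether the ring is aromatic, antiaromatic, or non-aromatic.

Antiaromatic

The p orbitals form a continuous loop: the double-bond atoms are sp², each contributing one p electron; each sp² =N– keeps its lone pair in-plane and puts one electron into the π system; the selenium donates one lone pair from its p orbital. The ring is fully conjugated.
Adding the contributions, 3 × 2 = 6 from the double-bond units + 2 from the Se atom = 8.
8 is a 4n count (n = 2), so the planar conjugated ring is antiaromatic.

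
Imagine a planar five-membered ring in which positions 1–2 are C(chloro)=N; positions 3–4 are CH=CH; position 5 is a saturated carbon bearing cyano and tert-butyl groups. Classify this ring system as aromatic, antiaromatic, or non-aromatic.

Non-aromatic

Because that saturated carbon is sp³ and has no p orbital in the ring π system at the C(cyano)(tert-butyl) position, the π system cannot extend all the way around the ring.
Without a continuous loop of overlapping p orbitals the Hückel electron count never comes into play.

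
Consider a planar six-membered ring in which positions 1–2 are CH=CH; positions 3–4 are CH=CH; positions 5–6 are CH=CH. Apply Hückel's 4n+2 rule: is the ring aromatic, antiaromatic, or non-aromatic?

Every ring atom contributes a p orbital perpendicular to the ring (every atom in a ring double bond is sp² and brings one electron to the p orbital), so the π system is cyclic and fully conjugated.
Adding the contributions, 3 × 2 = 6 from the 3 double-bond units.
With 6 π electrons (n = 1), the Hückel 4n+2 condition holds.
(This ring is benzene.)

Aromatic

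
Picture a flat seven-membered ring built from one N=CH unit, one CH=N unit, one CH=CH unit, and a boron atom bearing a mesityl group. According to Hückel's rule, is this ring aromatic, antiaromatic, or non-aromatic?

Aromatic

Check conjugation: the double-bond atoms are sp², each contributing one p electron; each sp² =N– keeps its lone pair in-plane and puts one electron into the π system; the boron has an empty p orbital — every position has a p orbital, so the cyclic π system is continuous.
Adding the contributions, 3 × 2 = 6 from the double-bond units + 0 from the B(mesityl) atom = 6.
That gives a 4n+2 count (6, n = 1).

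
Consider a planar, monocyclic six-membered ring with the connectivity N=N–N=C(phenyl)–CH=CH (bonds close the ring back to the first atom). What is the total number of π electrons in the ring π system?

6

The p orbitals form a continuous loop: each doubly-bonded ring atom is sp² with one p-orbital electron; the doubly-bonded nitrogens are pyridine-type — their lone pairs lie in the ring plane, leaving one electron in the p orbital. The ring is fully conjugated.
π-electron count: 3 × 2 = 6 from the 3 double-bond units.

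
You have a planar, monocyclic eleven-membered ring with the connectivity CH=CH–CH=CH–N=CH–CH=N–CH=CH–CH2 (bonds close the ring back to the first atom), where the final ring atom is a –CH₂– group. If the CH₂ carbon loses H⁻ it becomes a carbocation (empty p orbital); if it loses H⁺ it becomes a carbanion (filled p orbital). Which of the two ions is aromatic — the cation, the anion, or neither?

Both ions have a continuous loop of p orbitals — each ring atom is sp².
Cation: 5 × 2 + 0 = 10 π electrons → 4(2)+2, aromatic.
Anion: 5 × 2 + 2 = 12 π electrons → 4(3), antiaromatic.

The cation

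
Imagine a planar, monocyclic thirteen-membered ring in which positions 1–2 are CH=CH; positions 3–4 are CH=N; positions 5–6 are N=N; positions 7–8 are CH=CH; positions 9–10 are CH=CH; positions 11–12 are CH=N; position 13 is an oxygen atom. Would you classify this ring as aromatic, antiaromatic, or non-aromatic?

Aromatic

All ring atoms are sp² and supply a p orbital to the ring (each doubly-bonded ring atom is sp² with one p-orbital electron; each sp² =N– keeps its lone pair in-plane and puts one electron into the π system; the oxygen donates one lone pair from its p orbital); the conjugation is uninterrupted.
π-electron count: 6 × 2 = 12 from the double-bond units + 2 from the O atom = 14.
With 14 π electrons (n = 3), the Hückel 4n+2 condition holds.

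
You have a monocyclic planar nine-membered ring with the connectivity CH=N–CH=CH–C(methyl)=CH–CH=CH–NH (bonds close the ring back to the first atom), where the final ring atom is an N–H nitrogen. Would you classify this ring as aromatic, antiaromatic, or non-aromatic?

Aromatic

The p orbitals form a continuous loop: each doubly-bonded ring atom is sp² with one p-orbital electron; each sp² =N– keeps its lone pair in-plane and puts one electron into the π system; the pyrrole-type nitrogen donates its lone pair from the p orbital. The ring is fully conjugated.
Counting π electrons: 4 × 2 = 8 from the double-bond units + 2 from the NH atom = 10.
With 10 π electrons (n = 2), the Hückel 4n+2 condition holds.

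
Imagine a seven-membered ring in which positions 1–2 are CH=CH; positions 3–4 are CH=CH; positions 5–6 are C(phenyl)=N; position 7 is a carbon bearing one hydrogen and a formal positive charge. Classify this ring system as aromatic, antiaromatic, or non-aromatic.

Check conjugation: every atom in a ring double bond is sp² and brings one electron to the p orbital; each sp² =N– keeps its lone pair in-plane and puts one electron into the π system; the carbocation has an empty p orbital — every position has a p orbital, so the cyclic π system is continuous.
Tallying contributions gives 3 × 2 = 6 from the double-bond units + 0 from the CH(+) atom = 6.
That gives a 4n+2 count (6, n = 1).

Aromatic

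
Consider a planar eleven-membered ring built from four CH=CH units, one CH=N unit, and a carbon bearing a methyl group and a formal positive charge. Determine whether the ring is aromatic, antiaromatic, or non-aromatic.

Every ring atom contributes a p orbital perpendicular to the ring (every atom in a ring double bond is sp² and brings one electron to the p orbital; each sp² =N– keeps its lone pair in-plane and puts one electron into the π system; the carbocation has an empty p orbital), so the π system is cyclic and fully conjugated.
π-electron count: 5 × 2 = 10 from the double-bond units + 0 from the C(methyl)(+) atom = 10.
With 10 π electrons (n = 2), the Hückel 4n+2 condition holds.

Aromatic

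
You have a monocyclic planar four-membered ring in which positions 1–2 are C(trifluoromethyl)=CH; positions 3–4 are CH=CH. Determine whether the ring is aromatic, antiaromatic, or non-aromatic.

Antiaromatic

All ring atoms are sp² and supply a p orbital to the ring (the double-bond atoms are sp², each contributing one p electron); the conjugation is uninterrupted.
Tallying contributions gives 2 × 2 = 4 from the 2 double-bond units.
4 = 4(1); a planar, fully conjugated 4n system is antiaromatic.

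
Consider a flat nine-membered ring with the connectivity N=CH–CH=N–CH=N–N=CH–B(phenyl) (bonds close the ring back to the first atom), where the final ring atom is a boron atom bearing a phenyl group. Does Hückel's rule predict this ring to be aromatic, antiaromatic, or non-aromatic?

Antiaromatic

Check conjugation: each doubly-bonded ring atom is sp² with one p-orbital electron; each =N– nitrogen is pyridine-type (lone pair in the sp² plane, one electron in the p orbital); the boron has an empty p orbital — every position has a p orbital, so the cyclic π system is continuous.
Adding the contributions, 4 × 2 = 8 from the double-bond units + 0 from the B(phenyl) atom = 8.
A 4n π count (8, n = 2) in a planar conjugated ring means antiaromatic.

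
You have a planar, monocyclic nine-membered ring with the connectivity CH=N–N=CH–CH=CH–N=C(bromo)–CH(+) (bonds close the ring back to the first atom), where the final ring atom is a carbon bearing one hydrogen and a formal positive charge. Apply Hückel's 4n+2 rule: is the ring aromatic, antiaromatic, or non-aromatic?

Antiaromatic

Check conjugation: the double-bond atoms are sp², each contributing one p electron; the doubly-bonded nitrogens are pyridine-type — their lone pairs lie in the ring plane, leaving one electron in the p orbital; the carbocation has an empty p orbital — every position has a p orbital, so the cyclic π system is continuous.
Counting π electrons: 4 × 2 = 8 from the double-bond units + 0 from the CH(+) atom = 8.
8 = 4(2); a planar, fully conjugated 4n system is antiaromatic.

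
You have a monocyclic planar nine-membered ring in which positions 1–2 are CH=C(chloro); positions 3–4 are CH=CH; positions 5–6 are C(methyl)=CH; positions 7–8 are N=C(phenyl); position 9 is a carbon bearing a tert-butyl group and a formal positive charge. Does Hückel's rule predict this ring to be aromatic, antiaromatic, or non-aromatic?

Antiaromatic

The p orbitals form a continuous loop: every atom in a ring double bond is sp² and brings one electron to the p orbital; each =N– nitrogen is pyridine-type (lone pair in the sp² plane, one electron in the p orbital); the carbocation has an empty p orbital. The ring is fully conjugated.
Adding the contributions, 4 × 2 = 8 from the double-bond units + 0 from the C(tert-butyl)(+) atom = 8.
With 8 = 4·2 π electrons, Hückel's rule classifies the planar ring as antiaromatic.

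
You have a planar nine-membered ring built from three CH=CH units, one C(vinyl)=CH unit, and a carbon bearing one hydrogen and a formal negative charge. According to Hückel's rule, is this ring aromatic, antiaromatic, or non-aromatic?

Aromatic

The p orbitals form a continuous loop: the double-bond atoms are sp², each contributing one p electron; the carbanion's lone pair occupies the p orbital. The ring is fully conjugated.
π-electron count: 4 × 2 = 8 from the double-bond units + 2 from the CH(-) atom = 10.
Since 10 = 4·2 + 2, the ring meets the 4n+2 criterion.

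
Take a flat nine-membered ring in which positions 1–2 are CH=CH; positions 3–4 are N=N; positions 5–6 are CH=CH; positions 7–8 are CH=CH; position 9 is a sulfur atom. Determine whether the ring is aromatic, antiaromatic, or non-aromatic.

Aromatic

The p orbitals form a continuous loop: the double-bond atoms are sp², each contributing one p electron; the doubly-bonded nitrogens are pyridine-type — their lone pairs lie in the ring plane, leaving one electron in the p orbital; the sulfur donates one lone pair from its p orbital. The ring is fully conjugated.
Tallying contributions gives 4 × 2 = 8 from the double-bond units + 2 from the S atom = 10.
Since 10 = 4·2 + 2, the ring meets the 4n+2 criterion.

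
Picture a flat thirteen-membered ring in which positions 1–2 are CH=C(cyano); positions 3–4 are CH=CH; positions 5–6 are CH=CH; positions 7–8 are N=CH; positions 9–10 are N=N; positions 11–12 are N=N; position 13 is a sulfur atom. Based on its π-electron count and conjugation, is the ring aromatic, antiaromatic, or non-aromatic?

Aromatic

Every ring atom contributes a p orbital perpendicular to the ring (each doubly-bonded ring atom is sp² with one p-orbital electron; each sp² =N– keeps its lone pair in-plane and puts one electron into the π system; the sulfur donates one lone pair from its p orbital), so the π system is cyclic and fully conjugated.
Counting π electrons: 6 × 2 = 12 from the double-bond units + 2 from the S atom = 14.
That gives a 4n+2 count (14, n = 3).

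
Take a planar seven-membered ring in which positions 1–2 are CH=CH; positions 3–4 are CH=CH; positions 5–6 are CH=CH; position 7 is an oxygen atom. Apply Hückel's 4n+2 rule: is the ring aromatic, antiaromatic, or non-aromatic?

Antiaromatic

Check conjugation: the double-bond atoms are sp², each contributing one p electron; the oxygen donates one lone pair from its p orbital — every position has a p orbital, so the cyclic π system is continuous.
Counting π electrons: 3 × 2 = 6 from the double-bond units + 2 from the O atom = 8.
With 8 = 4·2 π electrons, Hückel's rule classifies the planar ring as antiaromatic.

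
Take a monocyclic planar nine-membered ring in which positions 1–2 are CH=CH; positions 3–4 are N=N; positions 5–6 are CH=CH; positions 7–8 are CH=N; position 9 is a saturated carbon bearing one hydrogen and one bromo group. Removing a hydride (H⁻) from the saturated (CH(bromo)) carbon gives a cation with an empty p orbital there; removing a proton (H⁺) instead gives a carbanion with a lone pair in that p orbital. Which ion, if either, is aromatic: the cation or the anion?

In either ion the ring is fully conjugated: every atom, including the new sp² carbon, supplies a p orbital.
Cation: 4 × 2 + 0 = 8 π electrons → 4(2), antiaromatic.
Anion: 4 × 2 + 2 = 10 π electrons → 4(2)+2, aromatic.

The anion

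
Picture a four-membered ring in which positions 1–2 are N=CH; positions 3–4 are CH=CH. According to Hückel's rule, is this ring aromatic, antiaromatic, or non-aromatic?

Check conjugation: the double-bond atoms are sp², each contributing one p electron; the doubly-bonded nitrogens are pyridine-type — their lone pairs lie in the ring plane, leaving one electron in the p orbital — every position has a p orbital, so the cyclic π system is continuous.
Counting π electrons: 2 × 2 = 4 from the 2 double-bond units.
4 is a 4n count (n = 1), so the planar conjugated ring is antiaromatic.

Antiaromatic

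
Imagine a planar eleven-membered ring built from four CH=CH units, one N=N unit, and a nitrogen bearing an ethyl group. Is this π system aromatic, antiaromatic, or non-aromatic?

Antiaromatic

Check conjugation: each doubly-bonded ring atom is sp² with one p-orbital electron; each sp² =N– keeps its lone pair in-plane and puts one electron into the π system; the pyrrole-type nitrogen donates its lone pair from the p orbital — every position has a p orbital, so the cyclic π system is continuous.
π-electron count: 5 × 2 = 10 from the double-bond units + 2 from the N(ethyl) atom = 12.
12 = 4(3); a planar, fully conjugated 4n system is antiaromatic.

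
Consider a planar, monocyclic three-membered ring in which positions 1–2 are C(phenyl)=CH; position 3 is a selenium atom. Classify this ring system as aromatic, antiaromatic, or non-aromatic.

All ring atoms are sp² and supply a p orbital to the ring (every atom in a ring double bond is sp² and brings one electron to the p orbital; the selenium donates one lone pair from its p orbital); the conjugation is uninterrupted.
Adding the contributions, 1 × 2 = 2 from the double-bond unit + 2 from the Se atom = 4.
4 = 4(1); a planar, fully conjugated 4n system is antiaromatic.

Antiaromatic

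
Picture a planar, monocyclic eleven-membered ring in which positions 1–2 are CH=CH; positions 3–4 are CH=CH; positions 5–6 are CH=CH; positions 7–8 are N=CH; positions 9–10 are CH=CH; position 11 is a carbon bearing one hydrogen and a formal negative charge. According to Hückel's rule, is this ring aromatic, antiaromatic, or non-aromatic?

Every ring atom contributes a p orbital perpendicular to the ring (every atom in a ring double bond is sp² and brings one electron to the p orbital; the doubly-bonded nitrogens are pyridine-type — their lone pairs lie in the ring plane, leaving one electron in the p orbital; the carbanion's lone pair occupies the p orbital), so the π system is cyclic and fully conjugated.
Adding the contributions, 5 × 2 = 10 from the double-bond units + 2 from the CH(-) atom = 12.
With 12 = 4·3 π electrons, Hückel's rule classifies the planar ring as antiaromatic.

Antiaromatic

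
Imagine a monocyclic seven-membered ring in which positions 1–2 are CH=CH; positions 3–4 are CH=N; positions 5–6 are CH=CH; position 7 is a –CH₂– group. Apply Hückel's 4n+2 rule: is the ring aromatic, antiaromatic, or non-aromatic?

Because the tetrahedral CH₂ carbon is sp³ and has no p orbital in the ring π system at the CH2 position, the π system cannot extend all the way around the ring.
A ring that is not fully conjugated cannot be aromatic or antiaromatic regardless of its π-electron count.

Non-aromatic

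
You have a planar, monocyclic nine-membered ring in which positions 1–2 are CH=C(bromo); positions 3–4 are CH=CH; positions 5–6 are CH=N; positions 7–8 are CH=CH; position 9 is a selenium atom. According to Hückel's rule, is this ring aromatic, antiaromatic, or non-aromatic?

Aromatic

The p orbitals form a continuous loop: the double-bond atoms are sp², each contributing one p electron; each sp² =N– keeps its lone pair in-plane and puts one electron into the π system; the selenium donates one lone pair from its p orbital. The ring is fully conjugated.
Adding the contributions, 4 × 2 = 8 from the double-bond units + 2 from the Se atom = 10.
With 10 π electrons (n = 2), the Hückel 4n+2 condition holds.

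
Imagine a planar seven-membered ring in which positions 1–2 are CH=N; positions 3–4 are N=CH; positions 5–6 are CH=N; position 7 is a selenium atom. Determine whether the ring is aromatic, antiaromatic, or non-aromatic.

Antiaromatic

Every ring atom contributes a p orbital perpendicular to the ring (the double-bond atoms are sp², each contributing one p electron; each sp² =N– keeps its lone pair in-plane and puts one electron into the π system; the selenium donates one lone pair from its p orbital), so the π system is cyclic and fully conjugated.
Adding the contributions, 3 × 2 = 6 from the double-bond units + 2 from the Se atom = 8.
A 4n π count (8, n = 2) in a planar conjugated ring means antiaromatic.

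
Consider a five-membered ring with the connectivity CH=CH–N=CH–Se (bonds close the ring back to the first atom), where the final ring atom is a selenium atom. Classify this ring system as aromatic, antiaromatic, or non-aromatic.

Aromatic

Check conjugation: each doubly-bonded ring atom is sp² with one p-orbital electron; each =N– nitrogen is pyridine-type (lone pair in the sp² plane, one electron in the p orbital); the selenium donates one lone pair from its p orbital — every position has a p orbital, so the cyclic π system is continuous.
Tallying contributions gives 2 × 2 = 4 from the double-bond units + 2 from the Se atom = 6.
6 = 4(1) + 2, which satisfies Hückel's 4n+2 rule.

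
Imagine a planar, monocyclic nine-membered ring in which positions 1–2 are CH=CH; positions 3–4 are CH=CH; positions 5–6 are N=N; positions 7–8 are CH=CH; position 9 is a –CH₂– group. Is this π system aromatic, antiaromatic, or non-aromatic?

Non-aromatic

The CH2 carbon is saturated: the tetrahedral CH₂ carbon is sp³ and has no p orbital in the ring π system. Conjugation is not continuous around the ring.
Broken conjugation rules out both aromaticity and antiaromaticity.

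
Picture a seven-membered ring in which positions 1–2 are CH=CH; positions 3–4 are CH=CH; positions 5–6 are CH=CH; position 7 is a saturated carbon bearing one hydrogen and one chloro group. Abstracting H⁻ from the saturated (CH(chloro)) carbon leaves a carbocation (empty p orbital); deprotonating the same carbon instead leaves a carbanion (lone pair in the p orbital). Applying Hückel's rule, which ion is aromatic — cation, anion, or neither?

The cation

Both ions have a continuous loop of p orbitals — each ring atom is sp².
Cation: 3 × 2 + 0 = 6 π electrons → 4(1)+2, aromatic.
Anion: 3 × 2 + 2 = 8 π electrons → 4(2), antiaromatic.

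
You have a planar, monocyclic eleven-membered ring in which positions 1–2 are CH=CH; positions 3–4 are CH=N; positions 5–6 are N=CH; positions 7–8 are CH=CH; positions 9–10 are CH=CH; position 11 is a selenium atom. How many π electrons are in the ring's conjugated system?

Every ring atom contributes a p orbital perpendicular to the ring (each doubly-bonded ring atom is sp² with one p-orbital electron; each =N– nitrogen is pyridine-type (lone pair in the sp² plane, one electron in the p orbital); the selenium donates one lone pair from its p orbital), so the π system is cyclic and fully conjugated.
Adding the contributions, 5 × 2 = 10 from the double-bond units + 2 from the Se atom = 12.

12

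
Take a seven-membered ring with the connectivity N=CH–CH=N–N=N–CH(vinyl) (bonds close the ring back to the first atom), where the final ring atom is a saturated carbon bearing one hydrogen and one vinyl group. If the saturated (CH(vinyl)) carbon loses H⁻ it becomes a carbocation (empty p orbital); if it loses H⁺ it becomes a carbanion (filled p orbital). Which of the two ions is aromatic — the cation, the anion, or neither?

Once that carbon is sp², every ring atom has a p orbital and both ions are fully conjugated.
Cation: 3 × 2 + 0 = 6 π electrons → 4(1)+2, aromatic.
Anion: 3 × 2 + 2 = 8 π electrons → 4(2), antiaromatic.

The cation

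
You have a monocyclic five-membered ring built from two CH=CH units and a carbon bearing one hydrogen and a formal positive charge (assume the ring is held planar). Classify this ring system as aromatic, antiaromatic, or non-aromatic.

All ring atoms are sp² and supply a p orbital to the ring (the double-bond atoms are sp², each contributing one p electron; the carbocation has an empty p orbital); the conjugation is uninterrupted.
Tallying contributions gives 2 × 2 = 4 from the double-bond units + 0 from the CH(+) atom = 4.
With 4 = 4·1 π electrons, Hückel's rule classifies the planar ring as antiaromatic.

Antiaromatic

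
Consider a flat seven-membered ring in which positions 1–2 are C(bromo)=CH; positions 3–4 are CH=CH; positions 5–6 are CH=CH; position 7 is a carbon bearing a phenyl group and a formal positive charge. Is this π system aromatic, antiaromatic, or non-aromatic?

Aromatic

All ring atoms are sp² and supply a p orbital to the ring (the double-bond atoms are sp², each contributing one p electron; the carbocation has an empty p orbital); the conjugation is uninterrupted.
Tallying contributions gives 3 × 2 = 6 from the double-bond units + 0 from the C(phenyl)(+) atom = 6.
That gives a 4n+2 count (6, n = 1).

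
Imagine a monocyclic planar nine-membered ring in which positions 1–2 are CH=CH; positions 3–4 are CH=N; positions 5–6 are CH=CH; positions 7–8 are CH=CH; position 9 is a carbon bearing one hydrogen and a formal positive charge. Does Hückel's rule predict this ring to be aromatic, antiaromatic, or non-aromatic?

Antiaromatic

All ring atoms are sp² and supply a p orbital to the ring (each doubly-bonded ring atom is sp² with one p-orbital electron; each sp² =N– keeps its lone pair in-plane and puts one electron into the π system; the carbocation has an empty p orbital); the conjugation is uninterrupted.
Tallying contributions gives 4 × 2 = 8 from the double-bond units + 0 from the CH(+) atom = 8.
8 = 4(2); a planar, fully conjugated 4n system is antiaromatic.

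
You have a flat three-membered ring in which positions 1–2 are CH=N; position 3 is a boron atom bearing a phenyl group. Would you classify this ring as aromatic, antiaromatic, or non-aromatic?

Every ring atom contributes a p orbital perpendicular to the ring (each doubly-bonded ring atom is sp² with one p-orbital electron; each =N– nitrogen is pyridine-type (lone pair in the sp² plane, one electron in the p orbital); the boron has an empty p orbital), so the π system is cyclic and fully conjugated.
π-electron count: 1 × 2 = 2 from the double-bond unit + 0 from the B(phenyl) atom = 2.
2 = 4(0) + 2, which satisfies Hückel's 4n+2 rule.

Aromatic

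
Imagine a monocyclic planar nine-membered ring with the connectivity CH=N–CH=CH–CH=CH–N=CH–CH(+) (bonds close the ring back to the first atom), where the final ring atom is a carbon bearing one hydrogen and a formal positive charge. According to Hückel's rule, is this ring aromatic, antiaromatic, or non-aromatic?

All ring atoms are sp² and supply a p orbital to the ring (each doubly-bonded ring atom is sp² with one p-orbital electron; each sp² =N– keeps its lone pair in-plane and puts one electron into the π system; the carbocation has an empty p orbital); the conjugation is uninterrupted.
Adding the contributions, 4 × 2 = 8 from the double-bond units + 0 from the CH(+) atom = 8.
A 4n π count (8, n = 2) in a planar conjugated ring means antiaromatic.

Antiaromatic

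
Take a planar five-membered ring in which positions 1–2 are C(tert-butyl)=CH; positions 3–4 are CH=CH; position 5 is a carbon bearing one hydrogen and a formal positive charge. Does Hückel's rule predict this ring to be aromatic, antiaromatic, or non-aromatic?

Check conjugation: the double-bond atoms are sp², each contributing one p electron; the carbocation has an empty p orbital — every position has a p orbital, so the cyclic π system is continuous.
Tallying contributions gives 2 × 2 = 4 from the double-bond units + 0 from the CH(+) atom = 4.
With 4 = 4·1 π electrons, Hückel's rule classifies the planar ring as antiaromatic.

Antiaromatic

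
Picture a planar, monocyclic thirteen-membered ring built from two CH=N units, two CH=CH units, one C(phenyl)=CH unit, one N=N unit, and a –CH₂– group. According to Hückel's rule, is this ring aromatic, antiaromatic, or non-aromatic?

Non-aromatic

Because the tetrahedral CH₂ carbon is sp³ and has no p orbital in the ring π system at the CH2 position, the π system cannot extend all the way around the ring.
Without a continuous loop of overlapping p orbitals the Hückel electron count never comes into play.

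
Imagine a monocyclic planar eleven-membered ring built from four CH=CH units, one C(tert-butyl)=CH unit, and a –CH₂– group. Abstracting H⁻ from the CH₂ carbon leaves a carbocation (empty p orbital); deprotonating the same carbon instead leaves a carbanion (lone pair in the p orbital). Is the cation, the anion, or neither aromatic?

In both ions every ring atom is sp² and contributes a p orbital, so both rings are fully conjugated.
Cation: 5 × 2 + 0 = 10 π electrons → 4(2)+2, aromatic.
Anion: 5 × 2 + 2 = 12 π electrons → 4(3), antiaromatic.

The cation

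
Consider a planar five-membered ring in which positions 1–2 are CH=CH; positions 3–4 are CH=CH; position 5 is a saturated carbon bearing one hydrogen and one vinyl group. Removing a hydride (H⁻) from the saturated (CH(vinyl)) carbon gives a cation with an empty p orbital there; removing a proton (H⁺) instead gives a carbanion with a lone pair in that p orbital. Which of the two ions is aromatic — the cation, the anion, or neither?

Once that carbon is sp², every ring atom has a p orbital and both ions are fully conjugated.
Cation: 2 × 2 + 0 = 4 π electrons → 4(1), antiaromatic.
Anion: 2 × 2 + 2 = 6 π electrons → 4(1)+2, aromatic.

The anion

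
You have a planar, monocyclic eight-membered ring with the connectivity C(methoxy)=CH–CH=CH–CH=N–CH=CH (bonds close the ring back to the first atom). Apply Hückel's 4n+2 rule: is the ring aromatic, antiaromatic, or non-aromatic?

Antiaromatic

Check conjugation: each doubly-bonded ring atom is sp² with one p-orbital electron; each sp² =N– keeps its lone pair in-plane and puts one electron into the π system — every position has a p orbital, so the cyclic π system is continuous.
π-electron count: 4 × 2 = 8 from the 4 double-bond units.
8 = 4(2); a planar, fully conjugated 4n system is antiaromatic.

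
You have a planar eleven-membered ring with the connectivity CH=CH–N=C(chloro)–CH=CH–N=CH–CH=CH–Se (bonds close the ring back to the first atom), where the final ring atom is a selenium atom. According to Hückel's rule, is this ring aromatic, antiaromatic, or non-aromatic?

Check conjugation: every atom in a ring double bond is sp² and brings one electron to the p orbital; the doubly-bonded nitrogens are pyridine-type — their lone pairs lie in the ring plane, leaving one electron in the p orbital; the selenium donates one lone pair from its p orbital — every position has a p orbital, so the cyclic π system is continuous.
π-electron count: 5 × 2 = 10 from the double-bond units + 2 from the Se atom = 12.
A 4n π count (12, n = 3) in a planar conjugated ring means antiaromatic.

Antiaromatic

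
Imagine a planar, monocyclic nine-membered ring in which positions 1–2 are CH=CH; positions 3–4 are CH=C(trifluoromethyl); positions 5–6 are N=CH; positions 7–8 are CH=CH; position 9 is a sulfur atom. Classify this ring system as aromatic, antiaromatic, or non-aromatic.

All ring atoms are sp² and supply a p orbital to the ring (the double-bond atoms are sp², each contributing one p electron; the doubly-bonded nitrogens are pyridine-type — their lone pairs lie in the ring plane, leaving one electron in the p orbital; the sulfur donates one lone pair from its p orbital); the conjugation is uninterrupted.
Counting π electrons: 4 × 2 = 8 from the double-bond units + 2 from the S atom = 10.
That gives a 4n+2 count (10, n = 2).

Aromatic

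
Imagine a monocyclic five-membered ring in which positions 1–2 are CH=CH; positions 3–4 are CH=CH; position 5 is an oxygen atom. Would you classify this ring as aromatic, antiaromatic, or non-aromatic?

Aromatic

The p orbitals form a continuous loop: the double-bond atoms are sp², each contributing one p electron; the oxygen donates one lone pair from its p orbital. The ring is fully conjugated.
Counting π electrons: 2 × 2 = 4 from the double-bond units + 2 from the O atom = 6.
That gives a 4n+2 count (6, n = 1).
(This ring is furan.)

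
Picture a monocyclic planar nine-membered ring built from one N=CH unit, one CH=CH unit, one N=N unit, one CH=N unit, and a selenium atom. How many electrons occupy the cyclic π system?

The p orbitals form a continuous loop: every atom in a ring double bond is sp² and brings one electron to the p orbital; each =N– nitrogen is pyridine-type (lone pair in the sp² plane, one electron in the p orbital); the selenium donates one lone pair from its p orbital. The ring is fully conjugated.
π-electron count: 4 × 2 = 8 from the double-bond units + 2 from the Se atom = 10.

10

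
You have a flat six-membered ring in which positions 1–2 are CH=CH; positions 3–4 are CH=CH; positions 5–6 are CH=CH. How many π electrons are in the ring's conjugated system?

6

Check conjugation: the double-bond atoms are sp², each contributing one p electron — every position has a p orbital, so the cyclic π system is continuous.
Tallying contributions gives 3 × 2 = 6 from the 3 double-bond units.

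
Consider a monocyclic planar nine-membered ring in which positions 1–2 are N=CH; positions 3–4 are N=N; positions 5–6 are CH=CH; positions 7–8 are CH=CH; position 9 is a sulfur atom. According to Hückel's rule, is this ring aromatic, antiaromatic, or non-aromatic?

Aromatic

All ring atoms are sp² and supply a p orbital to the ring (each doubly-bonded ring atom is sp² with one p-orbital electron; each =N– nitrogen is pyridine-type (lone pair in the sp² plane, one electron in the p orbital); the sulfur donates one lone pair from its p orbital); the conjugation is uninterrupted.
Adding the contributions, 4 × 2 = 8 from the double-bond units + 2 from the S atom = 10.
Since 10 = 4·2 + 2, the ring meets the 4n+2 criterion.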